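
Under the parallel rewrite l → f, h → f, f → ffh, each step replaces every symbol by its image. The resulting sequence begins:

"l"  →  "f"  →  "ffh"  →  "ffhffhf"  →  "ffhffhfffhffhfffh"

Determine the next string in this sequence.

ffhffhfffhffhfffhffhffhfffhffhfffhffhffhf

Replace each of the 17 characters of ffhffhfffhffhfffh in place — ffh ffh f ffh ffh f ffh ffh ffh f ffh ffh f ffh ffh ffh f — and concatenate.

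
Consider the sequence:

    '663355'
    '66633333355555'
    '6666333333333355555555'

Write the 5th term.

Each string has the form 6^{n+1} 3^{4n-2} 5^{3n-1} (n = 1, 2, …).
Setting n = 5 gives 6, 18, 14 characters in each block.

66666633333333333333333355555555555555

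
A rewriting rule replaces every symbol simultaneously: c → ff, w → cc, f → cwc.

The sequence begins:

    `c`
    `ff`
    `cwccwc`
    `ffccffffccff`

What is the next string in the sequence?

Expanding ffccffffccff: f→cwc, f→cwc, c→ff, c→ff, f→cwc, f→cwc, f→cwc, f→cwc, c→ff, c→ff, f→cwc, f→cwc. Concatenated: cwc cwc ff ff cwc cwc cwc cwc ff ff cwc cwc.

cwccwcffffcwccwccwccwcffffcwccwc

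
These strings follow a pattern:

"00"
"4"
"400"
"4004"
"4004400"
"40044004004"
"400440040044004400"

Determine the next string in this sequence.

This is a Fibonacci-style word recurrence s(k) = s(k−1)·s(k−2): e.g. 4·00 = 400.
So term 8 is 400440040044004400·40044004004.

40044004004400440040044004004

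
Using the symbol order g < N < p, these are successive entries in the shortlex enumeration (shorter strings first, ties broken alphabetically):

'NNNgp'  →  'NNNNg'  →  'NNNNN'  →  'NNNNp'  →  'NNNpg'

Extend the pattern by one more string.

Treat NNNpg as a base-3 numeral over the given alphabet and add one, carrying through any trailing p's.

NNNpN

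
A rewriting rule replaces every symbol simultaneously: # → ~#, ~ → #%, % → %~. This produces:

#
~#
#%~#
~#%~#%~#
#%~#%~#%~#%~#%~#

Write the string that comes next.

~#%~#%~#%~#%~#%~#%~#%~#%~#%~#%~#

Applying the rule to each of the 16 symbols of #%~#%~#%~#%~#%~# gives the pieces ~# %~ #% ~# %~ #% ~# %~ #% ~# %~ #% ~# %~ #% ~#, which concatenate to the answer.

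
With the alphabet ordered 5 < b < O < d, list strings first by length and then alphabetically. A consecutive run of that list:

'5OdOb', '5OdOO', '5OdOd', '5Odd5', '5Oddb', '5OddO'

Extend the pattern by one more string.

5Oddd

Treat 5OddO as a base-4 numeral over the given alphabet and add one, carrying through any trailing d's.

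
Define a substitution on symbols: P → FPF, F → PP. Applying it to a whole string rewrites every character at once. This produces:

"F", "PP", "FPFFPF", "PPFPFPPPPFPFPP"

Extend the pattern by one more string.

FPFFPFPPFPFPPFPFFPFFPFFPFPPFPFPPFPFFPF

Applying the rule to each of the 14 symbols of PPFPFPPPPFPFPP gives the pieces FPF FPF PP FPF PP FPF FPF FPF FPF PP FPF PP FPF FPF, which concatenate to the answer.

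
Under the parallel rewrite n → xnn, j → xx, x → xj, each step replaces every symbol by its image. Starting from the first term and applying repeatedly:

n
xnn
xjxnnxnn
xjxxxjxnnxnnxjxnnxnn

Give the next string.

Applying the rule to each of the 20 symbols of xjxxxjxnnxnnxjxnnxnn gives the pieces xj xx xj xj xj xx xj xnn xnn xj xnn xnn xj xx xj xnn xnn xj xnn xnn, which concatenate to the answer.

xjxxxjxjxjxxxjxnnxnnxjxnnxnnxjxxxjxnnxnnxjxnnxnn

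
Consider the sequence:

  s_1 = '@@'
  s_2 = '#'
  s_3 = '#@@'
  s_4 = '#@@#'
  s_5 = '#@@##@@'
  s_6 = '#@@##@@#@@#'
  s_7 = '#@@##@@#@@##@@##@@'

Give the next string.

#@@##@@#@@##@@##@@#@@##@@#@@#

This is a Fibonacci-style word recurrence s(k) = s(k−1)·s(k−2): e.g. #·@@ = #@@.
The next term joins #@@##@@#@@##@@##@@ and #@@##@@#@@#.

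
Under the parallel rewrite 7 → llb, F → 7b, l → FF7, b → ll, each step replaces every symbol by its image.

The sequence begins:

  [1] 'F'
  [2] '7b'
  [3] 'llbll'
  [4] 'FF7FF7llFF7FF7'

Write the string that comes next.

7b7bllb7b7bllbFF7FF77b7bllb7b7bllb

Replace each of the 14 characters of FF7FF7llFF7FF7 in place — 7b 7b llb 7b 7b llb FF7 FF7 7b 7b llb 7b 7b llb — and concatenate.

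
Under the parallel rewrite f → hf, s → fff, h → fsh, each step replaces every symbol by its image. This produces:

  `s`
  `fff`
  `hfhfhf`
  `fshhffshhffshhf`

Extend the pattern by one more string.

Replace each of the 15 characters of fshhffshhffshhf in place — hf fff fsh fsh hf hf fff fsh fsh hf hf fff fsh fsh hf — and concatenate.

hfffffshfshhfhfffffshfshhfhfffffshfshhf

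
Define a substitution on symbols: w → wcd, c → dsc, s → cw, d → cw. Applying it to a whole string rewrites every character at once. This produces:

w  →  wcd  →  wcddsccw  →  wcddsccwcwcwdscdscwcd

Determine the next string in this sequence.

wcddsccwcwcwdscdscwcddscwcddscwcdcwcwdsccwcwdscwcddsccw

Applying the rule to each of the 21 symbols of wcddsccwcwcwdscdscwcd gives the pieces wcd dsc cw cw cw dsc dsc wcd dsc wcd dsc wcd cw cw dsc cw cw dsc wcd dsc cw, which concatenate to the answer.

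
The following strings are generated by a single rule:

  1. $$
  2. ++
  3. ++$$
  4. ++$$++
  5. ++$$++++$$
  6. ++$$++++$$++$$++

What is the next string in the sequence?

++$$++++$$++$$++++$$++++$$

Each term (from the third on) is the previous term followed by the one before it: term 3 = ++·$$ = ++$$.
So term 7 is ++$$++++$$++$$++·++$$++++$$.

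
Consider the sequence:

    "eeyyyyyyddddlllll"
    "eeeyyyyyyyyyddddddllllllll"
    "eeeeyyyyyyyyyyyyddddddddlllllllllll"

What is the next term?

Each string has the form e^{n} y^{3n} d^{2n} l^{3n-1}, where the shown terms are n = 2, 3, 4.
Setting n = 5 gives 5, 15, 10, 14 characters in each block.

eeeeeyyyyyyyyyyyyyyyddddddddddllllllllllllll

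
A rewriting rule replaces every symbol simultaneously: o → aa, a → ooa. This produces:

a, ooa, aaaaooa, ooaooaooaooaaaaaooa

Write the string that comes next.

aaaaooaaaaaooaaaaaooaaaaaooaooaooaooaooaaaaaooa

φ(ooaooaooaooaaaaaooa) expands symbol-by-symbol to aa aa ooa aa aa ooa aa aa ooa aa aa ooa ooa ooa ooa ooa aa aa ooa; joining the 19 pieces gives the next term.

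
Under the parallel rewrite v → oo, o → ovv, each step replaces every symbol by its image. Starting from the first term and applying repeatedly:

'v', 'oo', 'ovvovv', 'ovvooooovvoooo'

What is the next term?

Rewriting the 14 symbols of ovvooooovvoooo one by one yields ovv oo oo ovv ovv ovv ovv ovv oo oo ovv ovv ovv ovv; concatenated:

ovvooooovvovvovvovvovvooooovvovvovvovv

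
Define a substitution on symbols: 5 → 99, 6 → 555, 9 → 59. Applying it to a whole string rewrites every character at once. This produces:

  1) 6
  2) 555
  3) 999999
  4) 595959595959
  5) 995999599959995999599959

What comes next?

Applying the rule to each of the 24 symbols of 995999599959995999599959 gives the pieces 59 59 99 59 59 59 99 59 59 59 99 59 59 59 99 59 59 59 99 59 59 59 99 59, which concatenate to the answer.

595999595959995959599959595999595959995959599959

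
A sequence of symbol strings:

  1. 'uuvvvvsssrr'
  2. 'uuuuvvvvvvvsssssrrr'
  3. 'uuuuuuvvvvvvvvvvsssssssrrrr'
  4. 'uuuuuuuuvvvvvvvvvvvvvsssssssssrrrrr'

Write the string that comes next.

uuuuuuuuuuvvvvvvvvvvvvvvvvsssssssssssrrrrrr

The n-th term is 2n u's then 3n+1 v's then 2n+1 s's then n+1 r's (n = 1, 2, …).
Setting n = 5 gives 10, 16, 11, 6 characters in each block.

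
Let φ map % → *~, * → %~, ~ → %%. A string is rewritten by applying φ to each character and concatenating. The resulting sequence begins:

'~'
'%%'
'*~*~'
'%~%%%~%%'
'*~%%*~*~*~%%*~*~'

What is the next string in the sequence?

Rewriting the 16 symbols of *~%%*~*~*~%%*~*~ one by one yields %~ %% *~ *~ %~ %% %~ %% %~ %% *~ *~ %~ %% %~ %%; concatenated:

%~%%*~*~%~%%%~%%%~%%*~*~%~%%%~%%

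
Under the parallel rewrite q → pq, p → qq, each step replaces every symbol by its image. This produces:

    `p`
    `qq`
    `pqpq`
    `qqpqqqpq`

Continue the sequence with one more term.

Rewriting each symbol of qqpqqqpq: q→pq, q→pq, p→qq, q→pq, q→pq, q→pq, p→qq, q→pq, which concatenates to pq pq qq pq pq pq qq pq.

pqpqqqpqpqpqqqpq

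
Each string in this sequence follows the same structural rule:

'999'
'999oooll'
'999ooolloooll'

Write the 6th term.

999ooollooollooollooolloooll

The strings grow by a fixed suffix oooll each time.
From 999ooolloooll, 3 further steps: 999ooolloooll → 999ooollooolloooll → 999ooollooollooolloooll → (answer).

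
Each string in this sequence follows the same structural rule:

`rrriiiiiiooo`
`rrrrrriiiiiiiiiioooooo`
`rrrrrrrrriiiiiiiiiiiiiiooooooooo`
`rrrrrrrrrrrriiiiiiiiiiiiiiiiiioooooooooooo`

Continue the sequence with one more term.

rrrrrrrrrrrrrrriiiiiiiiiiiiiiiiiiiiiiooooooooooooooo

Reading off run lengths: r runs 3, 6, 9, 12; i runs 6, 10, 14, 18; o runs 3, 6, 9, 12 — each is linear in n (n = 1, 2, …).
Setting n = 5 gives 15, 22, 15 characters in each block.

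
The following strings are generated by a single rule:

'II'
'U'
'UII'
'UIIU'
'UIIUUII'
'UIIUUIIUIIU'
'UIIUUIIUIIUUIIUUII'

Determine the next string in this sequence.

Each term (from the third on) is the previous term followed by the one before it: term 3 = U·II = UII.
Continuing: UIIUUIIUIIUUIIUUII · UIIUUIIUIIU gives term 8.

UIIUUIIUIIUUIIUUIIUIIUUIIUIIU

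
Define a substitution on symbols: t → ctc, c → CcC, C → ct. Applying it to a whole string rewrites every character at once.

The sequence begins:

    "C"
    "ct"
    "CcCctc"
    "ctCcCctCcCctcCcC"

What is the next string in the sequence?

CcCctcctCcCctCcCctcctCcCctCcCctcCcCctCcCct

Replace each of the 16 characters of ctCcCctCcCctcCcC in place — CcC ctc ct CcC ct CcC ctc ct CcC ct CcC ctc CcC ct CcC ct — and concatenate.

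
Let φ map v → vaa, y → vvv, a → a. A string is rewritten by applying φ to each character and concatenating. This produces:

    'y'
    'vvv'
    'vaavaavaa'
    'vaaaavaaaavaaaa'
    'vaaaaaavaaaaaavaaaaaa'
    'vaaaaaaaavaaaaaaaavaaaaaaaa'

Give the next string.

vaaaaaaaaaavaaaaaaaaaavaaaaaaaaaa

Applying the rule to each of the 27 symbols of vaaaaaaaavaaaaaaaavaaaaaaaa gives the pieces vaa a a a a a a a a vaa a a a a a a a a vaa a a a a a a a a, which concatenate to the answer.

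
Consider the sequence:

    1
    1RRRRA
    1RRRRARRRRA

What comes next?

1RRRRARRRRARRRRA

Every step adds RRRRA to the end: s(k+1) = s(k)·RRRRA.
One more step from 1RRRRARRRRA gives the answer.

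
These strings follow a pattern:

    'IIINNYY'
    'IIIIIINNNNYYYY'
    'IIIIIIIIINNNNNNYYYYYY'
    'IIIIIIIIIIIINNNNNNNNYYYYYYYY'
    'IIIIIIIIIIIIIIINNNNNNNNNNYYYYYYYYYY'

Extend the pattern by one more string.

The n-th term is 3n I's then 2n N's then 2n Y's (n = 1, 2, …).
Setting n = 6 gives 18, 12, 12 characters in each block.

IIIIIIIIIIIIIIIIIINNNNNNNNNNNNYYYYYYYYYYYY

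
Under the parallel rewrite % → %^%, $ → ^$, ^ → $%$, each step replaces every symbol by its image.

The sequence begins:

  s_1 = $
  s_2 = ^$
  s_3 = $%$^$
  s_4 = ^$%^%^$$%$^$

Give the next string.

Rewriting each symbol of ^$%^%^$$%$^$: ^→$%$, $→^$, %→%^%, ^→$%$, %→%^%, ^→$%$, $→^$, $→^$, %→%^%, $→^$, ^→$%$, $→^$, which concatenates to $%$ ^$ %^% $%$ %^% $%$ ^$ ^$ %^% ^$ $%$ ^$.

$%$^$%^%$%$%^%$%$^$^$%^%^$$%$^$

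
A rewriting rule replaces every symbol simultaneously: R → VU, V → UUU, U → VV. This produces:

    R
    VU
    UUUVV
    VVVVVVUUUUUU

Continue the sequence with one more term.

Expanding VVVVVVUUUUUU: V→UUU, V→UUU, V→UUU, V→UUU, V→UUU, V→UUU, U→VV, U→VV, U→VV, U→VV, U→VV, U→VV. Concatenated: UUU UUU UUU UUU UUU UUU VV VV VV VV VV VV.

UUUUUUUUUUUUUUUUUUVVVVVVVVVVVV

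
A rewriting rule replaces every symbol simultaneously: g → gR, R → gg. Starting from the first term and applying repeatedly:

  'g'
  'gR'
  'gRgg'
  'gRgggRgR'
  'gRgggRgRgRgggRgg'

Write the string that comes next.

Rewriting the 16 symbols of gRgggRgRgRgggRgg one by one yields gR gg gR gR gR gg gR gg gR gg gR gR gR gg gR gR; concatenated:

gRgggRgRgRgggRgggRgggRgRgRgggRgR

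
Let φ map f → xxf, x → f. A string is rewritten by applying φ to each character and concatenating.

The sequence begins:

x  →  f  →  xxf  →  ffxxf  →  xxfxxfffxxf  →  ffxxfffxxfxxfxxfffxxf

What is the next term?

Replace each of the 21 characters of ffxxfffxxfxxfxxfffxxf in place — xxf xxf f f xxf xxf xxf f f xxf f f xxf f f xxf xxf xxf f f xxf — and concatenate.

xxfxxfffxxfxxfxxfffxxfffxxfffxxfxxfxxfffxxf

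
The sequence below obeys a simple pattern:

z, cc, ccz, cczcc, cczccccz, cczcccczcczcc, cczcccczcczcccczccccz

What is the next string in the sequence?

cczcccczcczcccczcccczcczcccczcczcc

This is a Fibonacci-style word recurrence s(k) = s(k−1)·s(k−2): e.g. cc·z = ccz.
So term 8 is cczcccczcczcccczccccz·cczcccczcczcc.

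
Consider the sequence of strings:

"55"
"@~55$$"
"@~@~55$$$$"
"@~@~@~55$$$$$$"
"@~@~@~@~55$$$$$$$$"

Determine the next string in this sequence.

@~@~@~@~@~55$$$$$$$$$$

Each term wraps the previous one in @~ on the left and $$ on the right.
One more step from @~@~@~@~55$$$$$$$$ gives the answer.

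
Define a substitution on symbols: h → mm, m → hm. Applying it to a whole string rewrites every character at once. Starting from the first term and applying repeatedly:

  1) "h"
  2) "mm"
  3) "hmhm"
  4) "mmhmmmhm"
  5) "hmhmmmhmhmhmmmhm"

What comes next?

mmhmmmhmhmhmmmhmmmhmmmhmhmhmmmhm

Replace each of the 16 characters of hmhmmmhmhmhmmmhm in place — mm hm mm hm hm hm mm hm mm hm mm hm hm hm mm hm — and concatenate.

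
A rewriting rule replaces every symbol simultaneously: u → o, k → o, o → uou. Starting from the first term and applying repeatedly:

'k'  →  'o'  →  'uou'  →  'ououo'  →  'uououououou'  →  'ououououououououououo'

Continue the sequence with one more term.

Replace each of the 21 characters of ououououououououououo in place — uou o uou o uou o uou o uou o uou o uou o uou o uou o uou o uou — and concatenate.

uououououououououououououououououououououou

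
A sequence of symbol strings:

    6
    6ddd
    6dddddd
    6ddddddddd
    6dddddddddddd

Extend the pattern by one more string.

Every step adds ddd to the end: s(k+1) = s(k)·ddd.
So the next term is 6dddddddddddd·ddd.

6ddddddddddddddd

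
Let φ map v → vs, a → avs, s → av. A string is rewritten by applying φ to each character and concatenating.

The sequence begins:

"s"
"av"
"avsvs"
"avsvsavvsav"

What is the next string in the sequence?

avsvsavvsavavsvsvsavavsvs

Expanding avsvsavvsav: a→avs, v→vs, s→av, v→vs, s→av, a→avs, v→vs, v→vs, s→av, a→avs, v→vs. Concatenated: avs vs av vs av avs vs vs av avs vs.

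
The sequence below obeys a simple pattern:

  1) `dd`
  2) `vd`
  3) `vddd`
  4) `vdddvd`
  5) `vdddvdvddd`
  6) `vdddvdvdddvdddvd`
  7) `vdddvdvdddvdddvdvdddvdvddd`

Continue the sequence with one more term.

vdddvdvdddvdddvdvdddvdvdddvdddvdvdddvdddvd

Each term (from the third on) is the previous term followed by the one before it: term 3 = vd·dd = vddd.
Continuing: vdddvdvdddvdddvdvdddvdvddd · vdddvdvdddvdddvd gives term 8.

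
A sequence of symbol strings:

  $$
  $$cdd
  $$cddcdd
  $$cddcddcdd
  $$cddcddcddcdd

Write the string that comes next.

Every step adds cdd to the end: s(k+1) = s(k)·cdd.
Applying this once more to $$cddcddcddcdd:

$$cddcddcddcddcdd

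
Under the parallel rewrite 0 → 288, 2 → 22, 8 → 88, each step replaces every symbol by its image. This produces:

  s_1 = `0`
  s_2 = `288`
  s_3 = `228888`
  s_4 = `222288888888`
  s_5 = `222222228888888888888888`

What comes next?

φ(222222228888888888888888) expands symbol-by-symbol to 22 22 22 22 22 22 22 22 88 88 88 88 88 88 88 88 88 88 88 88 88 88 88 88; joining the 24 pieces gives the next term.

222222222222222288888888888888888888888888888888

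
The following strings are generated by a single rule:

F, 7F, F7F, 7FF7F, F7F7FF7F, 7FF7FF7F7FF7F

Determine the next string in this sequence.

Each term (from the third on) is the two preceding terms concatenated in order: term 3 = F·7F = F7F.
The next term joins F7F7FF7F and 7FF7FF7F7FF7F.

F7F7FF7F7FF7FF7F7FF7F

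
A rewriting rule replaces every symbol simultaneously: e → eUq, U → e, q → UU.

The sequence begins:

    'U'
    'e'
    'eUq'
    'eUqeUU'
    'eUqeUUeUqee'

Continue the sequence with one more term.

eUqeUUeUqeeeUqeUUeUqeUq

Expanding eUqeUUeUqee: e→eUq, U→e, q→UU, e→eUq, U→e, U→e, e→eUq, U→e, q→UU, e→eUq, e→eUq. Concatenated: eUq e UU eUq e e eUq e UU eUq eUq.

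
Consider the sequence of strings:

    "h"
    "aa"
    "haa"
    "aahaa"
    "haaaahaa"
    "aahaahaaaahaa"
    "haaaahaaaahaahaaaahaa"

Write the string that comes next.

From term 3 onward, concatenate the second-to-last term with the last: h·aa = haa, aa·haa = aahaa, …
Continuing: aahaahaaaahaa · haaaahaaaahaahaaaahaa gives term 8.

aahaahaaaahaahaaaahaaaahaahaaaahaa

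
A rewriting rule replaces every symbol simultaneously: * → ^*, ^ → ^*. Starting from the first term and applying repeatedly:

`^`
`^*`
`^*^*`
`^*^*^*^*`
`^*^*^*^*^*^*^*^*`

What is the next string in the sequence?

Replace each of the 16 characters of ^*^*^*^*^*^*^*^* in place — ^* ^* ^* ^* ^* ^* ^* ^* ^* ^* ^* ^* ^* ^* ^* ^* — and concatenate.

^*^*^*^*^*^*^*^*^*^*^*^*^*^*^*^*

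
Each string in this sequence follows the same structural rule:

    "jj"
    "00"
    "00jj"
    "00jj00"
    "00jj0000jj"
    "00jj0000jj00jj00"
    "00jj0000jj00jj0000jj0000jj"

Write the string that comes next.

From term 3 onward, concatenate the last term with the second-to-last: 00·jj = 00jj, 00jj·00 = 00jj00, …
The next term joins 00jj0000jj00jj0000jj0000jj and 00jj0000jj00jj00.

00jj0000jj00jj0000jj0000jj00jj0000jj00jj00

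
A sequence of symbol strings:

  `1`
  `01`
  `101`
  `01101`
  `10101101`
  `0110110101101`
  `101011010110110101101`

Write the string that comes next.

This is a Fibonacci-style word recurrence s(k) = s(k−2)·s(k−1): e.g. 1·01 = 101.
So term 8 is 0110110101101·101011010110110101101.

0110110101101101011010110110101101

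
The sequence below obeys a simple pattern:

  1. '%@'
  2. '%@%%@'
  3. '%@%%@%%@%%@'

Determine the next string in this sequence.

s(k+1) = s(k)·%·s(k) — each term doubles the last with '%' between the halves.
Doubling %@%%@%%@%%@ with '%' between the halves:

%@%%@%%@%%@%%@%%@%%@%%@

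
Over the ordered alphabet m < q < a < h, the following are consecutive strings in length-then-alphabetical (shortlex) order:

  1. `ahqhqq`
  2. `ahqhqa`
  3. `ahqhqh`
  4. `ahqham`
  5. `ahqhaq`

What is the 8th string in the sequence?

Stepping forward 3 times from ahqhaq: ahqhaq → ahqhaa → ahqhah, then the target.

ahqhhm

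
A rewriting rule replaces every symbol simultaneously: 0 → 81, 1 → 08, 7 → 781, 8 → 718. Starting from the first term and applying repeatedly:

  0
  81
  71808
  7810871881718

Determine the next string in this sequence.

φ(7810871881718) expands symbol-by-symbol to 781 718 08 81 718 781 08 718 718 08 781 08 718; joining the 13 pieces gives the next term.

7817180881718781087187180878108718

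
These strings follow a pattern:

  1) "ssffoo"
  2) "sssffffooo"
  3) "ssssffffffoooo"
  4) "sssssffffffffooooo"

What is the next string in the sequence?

Term n consists of n+1 s's, followed by 2n f's, followed by n+1 o's (n = 1, 2, …).
At n = 5 the blocks have lengths 6, 10, 6.

ssssssffffffffffoooooo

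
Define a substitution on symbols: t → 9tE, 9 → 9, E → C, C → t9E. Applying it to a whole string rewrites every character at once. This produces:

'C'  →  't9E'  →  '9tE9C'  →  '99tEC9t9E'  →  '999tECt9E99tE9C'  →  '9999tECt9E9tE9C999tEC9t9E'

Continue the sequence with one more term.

Applying the rule to each of the 25 symbols of 9999tECt9E9tE9C999tEC9t9E gives the pieces 9 9 9 9 9tE C t9E 9tE 9 C 9 9tE C 9 t9E 9 9 9 9tE C t9E 9 9tE 9 C, which concatenate to the answer.

99999tECt9E9tE9C99tEC9t9E9999tECt9E99tE9C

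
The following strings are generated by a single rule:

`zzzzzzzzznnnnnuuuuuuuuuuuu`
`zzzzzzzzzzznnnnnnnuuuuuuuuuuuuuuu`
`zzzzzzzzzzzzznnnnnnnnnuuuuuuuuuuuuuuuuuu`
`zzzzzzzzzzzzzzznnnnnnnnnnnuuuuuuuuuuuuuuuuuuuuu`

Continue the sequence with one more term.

Reading off run lengths: z runs 9, 11, 13, 15; n runs 5, 7, 9, 11; u runs 12, 15, 18, 21 — each is linear in n, where the shown terms are n = 3, 4, 5, 6.
Setting n = 7 gives 17, 13, 24 characters in each block.

zzzzzzzzzzzzzzzzznnnnnnnnnnnnnuuuuuuuuuuuuuuuuuuuuuuuu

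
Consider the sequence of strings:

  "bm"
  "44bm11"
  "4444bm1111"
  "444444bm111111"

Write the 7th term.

444444444444bm111111111111

s(k+1) = 44·s(k)·11, so each term gains 44 as a prefix and 11 as a suffix.
From 444444bm111111, 3 further steps: 444444bm111111 → 44444444bm11111111 → 4444444444bm1111111111 → (answer).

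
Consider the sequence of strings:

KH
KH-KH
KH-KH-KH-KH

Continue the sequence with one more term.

KH-KH-KH-KH-KH-KH-KH-KH

s(k+1) = s(k)·-·s(k) — each term doubles the last with '-' between the halves.
One more doubling of KH-KH-KH-KH gives the answer.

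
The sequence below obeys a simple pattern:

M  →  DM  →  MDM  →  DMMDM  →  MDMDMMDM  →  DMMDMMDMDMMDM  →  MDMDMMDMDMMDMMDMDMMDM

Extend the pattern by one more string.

DMMDMMDMDMMDMMDMDMMDMDMMDMMDMDMMDM

This is a Fibonacci-style word recurrence s(k) = s(k−2)·s(k−1): e.g. M·DM = MDM.
Continuing: DMMDMMDMDMMDM · MDMDMMDMDMMDMMDMDMMDM gives term 8.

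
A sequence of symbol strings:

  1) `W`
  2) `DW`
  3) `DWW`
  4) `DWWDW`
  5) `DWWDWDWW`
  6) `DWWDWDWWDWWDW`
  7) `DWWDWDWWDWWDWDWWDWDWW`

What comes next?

Each term (from the third on) is the previous term followed by the one before it: term 3 = DW·W = DWW.
Continuing: DWWDWDWWDWWDWDWWDWDWW · DWWDWDWWDWWDW gives term 8.

DWWDWDWWDWWDWDWWDWDWWDWWDWDWWDWWDW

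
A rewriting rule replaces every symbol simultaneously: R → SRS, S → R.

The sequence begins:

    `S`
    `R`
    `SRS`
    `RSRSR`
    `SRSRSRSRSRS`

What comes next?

RSRSRSRSRSRSRSRSRSRSR

Expanding SRSRSRSRSRS: S→R, R→SRS, S→R, R→SRS, S→R, R→SRS, S→R, R→SRS, S→R, R→SRS, S→R. Concatenated: R SRS R SRS R SRS R SRS R SRS R.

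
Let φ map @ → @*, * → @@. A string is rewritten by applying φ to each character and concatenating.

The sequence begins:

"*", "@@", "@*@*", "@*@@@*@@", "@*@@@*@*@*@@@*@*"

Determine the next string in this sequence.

@*@@@*@*@*@@@*@@@*@@@*@*@*@@@*@@

φ(@*@@@*@*@*@@@*@*) expands symbol-by-symbol to @* @@ @* @* @* @@ @* @@ @* @@ @* @* @* @@ @* @@; joining the 16 pieces gives the next term.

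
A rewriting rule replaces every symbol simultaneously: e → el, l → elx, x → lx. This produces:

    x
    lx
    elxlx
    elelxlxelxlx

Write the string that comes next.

elelxelelxlxelxlxelelxlxelxlx

Apply φ to elelxlxelxlx symbol by symbol: e→el, l→elx, e→el, l→elx, x→lx, l→elx, x→lx, e→el, l→elx, x→lx, l→elx, x→lx; joined: el elx el elx lx elx lx el elx lx elx lx.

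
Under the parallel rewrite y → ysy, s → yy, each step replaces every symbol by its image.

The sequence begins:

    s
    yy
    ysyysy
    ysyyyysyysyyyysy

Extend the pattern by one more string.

Rewriting the 16 symbols of ysyyyysyysyyyysy one by one yields ysy yy ysy ysy ysy ysy yy ysy ysy yy ysy ysy ysy ysy yy ysy; concatenated:

ysyyyysyysyysyysyyyysyysyyyysyysyysyysyyyysy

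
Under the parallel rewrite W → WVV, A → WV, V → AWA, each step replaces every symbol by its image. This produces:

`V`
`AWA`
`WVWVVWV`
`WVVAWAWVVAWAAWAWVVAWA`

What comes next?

Rewriting the 21 symbols of WVVAWAWVVAWAAWAWVVAWA one by one yields WVV AWA AWA WV WVV WV WVV AWA AWA WV WVV WV WV WVV WV WVV AWA AWA WV WVV WV; concatenated:

WVVAWAAWAWVWVVWVWVVAWAAWAWVWVVWVWVWVVWVWVVAWAAWAWVWVVWV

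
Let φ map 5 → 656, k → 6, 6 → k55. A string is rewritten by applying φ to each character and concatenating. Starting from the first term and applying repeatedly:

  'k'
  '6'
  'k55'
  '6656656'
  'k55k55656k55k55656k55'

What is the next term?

Rewriting the 21 symbols of k55k55656k55k55656k55 one by one yields 6 656 656 6 656 656 k55 656 k55 6 656 656 6 656 656 k55 656 k55 6 656 656; concatenated:

66566566656656k55656k5566566566656656k55656k556656656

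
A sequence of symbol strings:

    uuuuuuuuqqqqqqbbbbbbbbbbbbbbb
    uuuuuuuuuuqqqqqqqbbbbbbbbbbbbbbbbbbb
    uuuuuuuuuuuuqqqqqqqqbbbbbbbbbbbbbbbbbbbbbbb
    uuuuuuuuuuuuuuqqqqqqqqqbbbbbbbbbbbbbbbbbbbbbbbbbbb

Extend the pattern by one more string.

Reading off run lengths: u runs 8, 10, 12, 14; q runs 6, 7, 8, 9; b runs 15, 19, 23, 27 — each is linear in n, where the shown terms are n = 3, 4, 5, 6.
At n = 7 the blocks have lengths 16, 10, 31.

uuuuuuuuuuuuuuuuqqqqqqqqqqbbbbbbbbbbbbbbbbbbbbbbbbbbbbbbb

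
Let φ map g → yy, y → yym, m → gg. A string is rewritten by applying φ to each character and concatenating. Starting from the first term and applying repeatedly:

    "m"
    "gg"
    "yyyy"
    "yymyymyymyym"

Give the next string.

Apply φ to yymyymyymyym symbol by symbol: y→yym, y→yym, m→gg, y→yym, y→yym, m→gg, y→yym, y→yym, m→gg, y→yym, y→yym, m→gg; joined: yym yym gg yym yym gg yym yym gg yym yym gg.

yymyymggyymyymggyymyymggyymyymgg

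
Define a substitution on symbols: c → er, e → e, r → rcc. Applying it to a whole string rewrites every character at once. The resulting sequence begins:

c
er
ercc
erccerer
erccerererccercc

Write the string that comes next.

Rewriting the 16 symbols of erccerererccercc one by one yields e rcc er er e rcc e rcc e rcc er er e rcc er er; concatenated:

erccerererccerccerccerererccerer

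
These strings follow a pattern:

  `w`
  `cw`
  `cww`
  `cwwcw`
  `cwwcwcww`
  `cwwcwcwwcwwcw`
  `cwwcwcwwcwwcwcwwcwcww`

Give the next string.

This is a Fibonacci-style word recurrence s(k) = s(k−1)·s(k−2): e.g. cw·w = cww.
Continuing: cwwcwcwwcwwcwcwwcwcww · cwwcwcwwcwwcw gives term 8.

cwwcwcwwcwwcwcwwcwcwwcwwcwcwwcwwcw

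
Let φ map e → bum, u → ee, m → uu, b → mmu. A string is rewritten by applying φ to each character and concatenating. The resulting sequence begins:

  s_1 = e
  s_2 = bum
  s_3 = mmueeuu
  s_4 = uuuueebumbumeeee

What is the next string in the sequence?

Rewriting the 16 symbols of uuuueebumbumeeee one by one yields ee ee ee ee bum bum mmu ee uu mmu ee uu bum bum bum bum; concatenated:

eeeeeeeebumbummmueeuummueeuubumbumbumbum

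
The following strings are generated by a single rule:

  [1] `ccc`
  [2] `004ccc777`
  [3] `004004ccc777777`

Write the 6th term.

004004004004004ccc777777777777777

Each term wraps the previous one in 004 on the left and 777 on the right.
From 004004ccc777777, 3 further steps: 004004ccc777777 → 004004004ccc777777777 → 004004004004ccc777777777777 → (answer).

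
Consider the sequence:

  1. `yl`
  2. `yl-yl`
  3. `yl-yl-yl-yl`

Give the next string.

Every step duplicates the string with '-' between the halves.
Doubling yl-yl-yl-yl with '-' between the halves:

yl-yl-yl-yl-yl-yl-yl-yl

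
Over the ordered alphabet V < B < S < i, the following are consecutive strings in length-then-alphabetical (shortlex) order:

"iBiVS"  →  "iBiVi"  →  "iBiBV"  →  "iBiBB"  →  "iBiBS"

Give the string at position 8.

iBiSB

Advancing 3 positions from iBiBS through iBiBS → iBiBi → iBiSV reaches term 8.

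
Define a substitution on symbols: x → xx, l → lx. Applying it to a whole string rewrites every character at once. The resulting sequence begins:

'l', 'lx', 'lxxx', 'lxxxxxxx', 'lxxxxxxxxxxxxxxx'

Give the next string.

lxxxxxxxxxxxxxxxxxxxxxxxxxxxxxxx

Replace each of the 16 characters of lxxxxxxxxxxxxxxx in place — lx xx xx xx xx xx xx xx xx xx xx xx xx xx xx xx — and concatenate.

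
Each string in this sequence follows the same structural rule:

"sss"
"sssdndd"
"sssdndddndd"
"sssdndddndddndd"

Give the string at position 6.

sssdndddndddndddndddndd

The strings grow by a fixed suffix dndd each time.
From sssdndddndddndd, 2 further steps: sssdndddndddndd → sssdndddndddndddndd → (answer).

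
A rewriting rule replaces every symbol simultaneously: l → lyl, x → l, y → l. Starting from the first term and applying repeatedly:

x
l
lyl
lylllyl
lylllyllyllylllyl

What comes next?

Replace each of the 17 characters of lylllyllyllylllyl in place — lyl l lyl lyl lyl l lyl lyl l lyl lyl l lyl lyl lyl l lyl — and concatenate.

lylllyllyllylllyllylllyllylllyllyllylllyl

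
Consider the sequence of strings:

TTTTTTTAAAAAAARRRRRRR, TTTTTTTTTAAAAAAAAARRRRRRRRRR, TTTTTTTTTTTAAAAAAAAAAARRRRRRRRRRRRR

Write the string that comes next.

TTTTTTTTTTTTTAAAAAAAAAAAAARRRRRRRRRRRRRRRR

Each string has the form T^{2n+1} A^{2n+1} R^{3n-2}, where the shown terms are n = 3, 4, 5.
At n = 6 the blocks have lengths 13, 13, 16.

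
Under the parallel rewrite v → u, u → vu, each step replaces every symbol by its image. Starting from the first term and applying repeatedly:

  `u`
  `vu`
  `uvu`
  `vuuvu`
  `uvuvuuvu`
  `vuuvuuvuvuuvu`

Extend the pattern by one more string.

Replace each of the 13 characters of vuuvuuvuvuuvu in place — u vu vu u vu vu u vu u vu vu u vu — and concatenate.

uvuvuuvuvuuvuuvuvuuvu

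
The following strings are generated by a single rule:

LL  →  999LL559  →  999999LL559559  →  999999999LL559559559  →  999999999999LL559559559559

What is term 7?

Each term wraps the previous one in 999 on the left and 559 on the right.
From 999999999999LL559559559559, 2 further steps: 999999999999LL559559559559 → 999999999999999LL559559559559559 → (answer).

999999999999999999LL559559559559559559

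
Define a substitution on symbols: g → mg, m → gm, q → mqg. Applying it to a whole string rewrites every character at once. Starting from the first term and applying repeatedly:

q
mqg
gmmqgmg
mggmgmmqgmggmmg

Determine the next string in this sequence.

φ(mggmgmmqgmggmmg) expands symbol-by-symbol to gm mg mg gm mg gm gm mqg mg gm mg mg gm gm mg; joining the 15 pieces gives the next term.

gmmgmggmmggmgmmqgmggmmgmggmgmmg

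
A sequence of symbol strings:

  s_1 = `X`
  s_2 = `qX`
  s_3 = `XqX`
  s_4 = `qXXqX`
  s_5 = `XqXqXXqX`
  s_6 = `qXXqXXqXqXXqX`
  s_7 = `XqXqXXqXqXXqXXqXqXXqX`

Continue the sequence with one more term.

From term 3 onward, concatenate the second-to-last term with the last: X·qX = XqX, qX·XqX = qXXqX, …
So term 8 is qXXqXXqXqXXqX·XqXqXXqXqXXqXXqXqXXqX.

qXXqXXqXqXXqXXqXqXXqXqXXqXXqXqXXqX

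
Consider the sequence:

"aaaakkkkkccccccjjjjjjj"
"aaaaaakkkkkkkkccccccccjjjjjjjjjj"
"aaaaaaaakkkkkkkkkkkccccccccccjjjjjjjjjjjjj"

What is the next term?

aaaaaaaaaakkkkkkkkkkkkkkccccccccccccjjjjjjjjjjjjjjjj

Each string has the form a^{2n} k^{3n-1} c^{2n+2} j^{3n+1}, where the shown terms are n = 2, 3, 4.
Setting n = 5 gives 10, 14, 12, 16 characters in each block.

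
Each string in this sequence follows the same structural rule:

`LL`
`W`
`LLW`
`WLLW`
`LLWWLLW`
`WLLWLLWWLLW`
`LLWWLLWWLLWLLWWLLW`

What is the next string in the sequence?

WLLWLLWWLLWLLWWLLWWLLWLLWWLLW

From term 3 onward, concatenate the second-to-last term with the last: LL·W = LLW, W·LLW = WLLW, …
So term 8 is WLLWLLWWLLW·LLWWLLWWLLWLLWWLLW.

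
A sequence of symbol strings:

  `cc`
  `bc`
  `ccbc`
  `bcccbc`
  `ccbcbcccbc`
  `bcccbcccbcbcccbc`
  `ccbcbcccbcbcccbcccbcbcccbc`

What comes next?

Each term (from the third on) is the two preceding terms concatenated in order: term 3 = cc·bc = ccbc.
The next term joins bcccbcccbcbcccbc and ccbcbcccbcbcccbcccbcbcccbc.

bcccbcccbcbcccbcccbcbcccbcbcccbcccbcbcccbc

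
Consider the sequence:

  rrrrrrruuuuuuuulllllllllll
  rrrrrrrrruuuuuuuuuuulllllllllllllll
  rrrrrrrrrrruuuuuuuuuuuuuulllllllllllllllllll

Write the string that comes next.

Each string has the form r^{2n+3} u^{3n+2} l^{4n+3}, where the shown terms are n = 2, 3, 4.
Setting n = 5 gives 13, 17, 23 characters in each block.

rrrrrrrrrrrrruuuuuuuuuuuuuuuuulllllllllllllllllllllll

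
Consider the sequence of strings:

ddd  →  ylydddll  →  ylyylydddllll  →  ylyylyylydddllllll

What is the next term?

Every step adds yly to the front and ll to the end of the previous string.
One more step from ylyylyylydddllllll gives the answer.

ylyylyylyylydddllllllll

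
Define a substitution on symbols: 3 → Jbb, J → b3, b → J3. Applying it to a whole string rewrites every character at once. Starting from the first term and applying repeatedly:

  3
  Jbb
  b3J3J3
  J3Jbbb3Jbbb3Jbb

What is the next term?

φ(J3Jbbb3Jbbb3Jbb) expands symbol-by-symbol to b3 Jbb b3 J3 J3 J3 Jbb b3 J3 J3 J3 Jbb b3 J3 J3; joining the 15 pieces gives the next term.

b3Jbbb3J3J3J3Jbbb3J3J3J3Jbbb3J3J3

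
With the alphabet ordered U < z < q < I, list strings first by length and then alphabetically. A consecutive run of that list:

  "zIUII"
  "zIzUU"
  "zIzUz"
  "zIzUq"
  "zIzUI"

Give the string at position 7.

zIzzz

Advancing 2 positions from zIzUI through zIzUI → zIzzU reaches term 7.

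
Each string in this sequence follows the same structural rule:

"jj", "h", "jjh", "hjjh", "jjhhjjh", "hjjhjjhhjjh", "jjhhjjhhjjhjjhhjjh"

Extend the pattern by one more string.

hjjhjjhhjjhjjhhjjhhjjhjjhhjjh

This is a Fibonacci-style word recurrence s(k) = s(k−2)·s(k−1): e.g. jj·h = jjh.
The next term joins hjjhjjhhjjh and jjhhjjhhjjhjjhhjjh.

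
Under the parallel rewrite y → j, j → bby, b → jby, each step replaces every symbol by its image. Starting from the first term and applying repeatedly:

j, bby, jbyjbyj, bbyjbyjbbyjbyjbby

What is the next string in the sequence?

jbyjbyjbbyjbyjbbyjbyjbyjbbyjbyjbbyjbyjbyj

Applying the rule to each of the 17 symbols of bbyjbyjbbyjbyjbby gives the pieces jby jby j bby jby j bby jby jby j bby jby j bby jby jby j, which concatenate to the answer.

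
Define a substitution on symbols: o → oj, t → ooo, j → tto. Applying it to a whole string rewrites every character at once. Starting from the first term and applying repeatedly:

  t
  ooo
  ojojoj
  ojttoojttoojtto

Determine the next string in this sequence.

ojttoooooooojojttoooooooojojttooooooooj

φ(ojttoojttoojtto) expands symbol-by-symbol to oj tto ooo ooo oj oj tto ooo ooo oj oj tto ooo ooo oj; joining the 15 pieces gives the next term.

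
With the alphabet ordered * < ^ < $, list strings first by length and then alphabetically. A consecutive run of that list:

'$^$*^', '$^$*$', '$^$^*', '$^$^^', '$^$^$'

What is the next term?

Treat $^$^$ as a base-3 numeral over the given alphabet and add one, carrying through any trailing $'s.

$^$$*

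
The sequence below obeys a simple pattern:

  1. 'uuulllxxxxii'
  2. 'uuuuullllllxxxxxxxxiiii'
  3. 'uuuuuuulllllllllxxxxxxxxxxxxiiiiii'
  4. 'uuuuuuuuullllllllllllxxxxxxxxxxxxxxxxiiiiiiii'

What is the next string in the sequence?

uuuuuuuuuuulllllllllllllllxxxxxxxxxxxxxxxxxxxxiiiiiiiiii

The n-th term is 2n+1 u's then 3n l's then 4n x's then 2n i's (n = 1, 2, …).
Setting n = 5 gives 11, 15, 20, 10 characters in each block.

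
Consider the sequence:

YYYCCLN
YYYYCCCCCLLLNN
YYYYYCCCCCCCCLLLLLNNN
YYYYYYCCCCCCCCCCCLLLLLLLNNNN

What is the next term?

Each string has the form Y^{n+2} C^{3n-1} L^{2n-1} N^{n} (n = 1, 2, …).
For the next term, n = 5, so the run lengths are 7, 14, 9, 5.

YYYYYYYCCCCCCCCCCCCCCLLLLLLLLLNNNNN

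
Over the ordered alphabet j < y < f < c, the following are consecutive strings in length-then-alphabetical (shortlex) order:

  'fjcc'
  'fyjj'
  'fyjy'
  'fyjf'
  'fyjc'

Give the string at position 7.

Advancing 2 positions from fyjc through fyjc → fyyj reaches term 7.

fyyy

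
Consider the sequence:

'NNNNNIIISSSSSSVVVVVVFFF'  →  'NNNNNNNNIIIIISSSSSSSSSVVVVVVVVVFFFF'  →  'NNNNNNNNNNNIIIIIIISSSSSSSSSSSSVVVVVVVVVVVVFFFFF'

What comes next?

Reading off run lengths: N runs 5, 8, 11; I runs 3, 5, 7; S runs 6, 9, 12; V runs 6, 9, 12; F runs 3, 4, 5 — each is linear in n, where the shown terms are n = 2, 3, 4.
At n = 5 the blocks have lengths 14, 9, 15, 15, 6.

NNNNNNNNNNNNNNIIIIIIIIISSSSSSSSSSSSSSSVVVVVVVVVVVVVVVFFFFFF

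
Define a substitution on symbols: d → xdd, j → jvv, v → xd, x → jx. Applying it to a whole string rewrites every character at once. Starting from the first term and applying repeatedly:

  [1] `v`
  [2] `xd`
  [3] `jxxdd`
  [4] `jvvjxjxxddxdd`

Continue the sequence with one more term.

Rewriting the 13 symbols of jvvjxjxxddxdd one by one yields jvv xd xd jvv jx jvv jx jx xdd xdd jx xdd xdd; concatenated:

jvvxdxdjvvjxjvvjxjxxddxddjxxddxdd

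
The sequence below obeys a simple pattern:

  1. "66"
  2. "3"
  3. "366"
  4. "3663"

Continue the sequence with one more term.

3663366

Each term (from the third on) is the previous term followed by the one before it: term 3 = 3·66 = 366.
Continuing: 3663 · 366 gives term 5.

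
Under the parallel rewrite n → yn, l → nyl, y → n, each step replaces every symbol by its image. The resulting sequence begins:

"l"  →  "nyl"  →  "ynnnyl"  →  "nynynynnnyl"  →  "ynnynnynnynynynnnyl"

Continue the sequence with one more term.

nynynnynynnynynnynnynnynynynnnyl

Replace each of the 19 characters of ynnynnynnynynynnnyl in place — n yn yn n yn yn n yn yn n yn n yn n yn yn yn n nyl — and concatenate.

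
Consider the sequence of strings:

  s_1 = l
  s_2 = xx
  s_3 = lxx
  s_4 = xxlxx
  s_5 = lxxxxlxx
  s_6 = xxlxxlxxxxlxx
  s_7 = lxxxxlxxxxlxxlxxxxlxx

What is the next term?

Each term (from the third on) is the two preceding terms concatenated in order: term 3 = l·xx = lxx.
So term 8 is xxlxxlxxxxlxx·lxxxxlxxxxlxxlxxxxlxx.

xxlxxlxxxxlxxlxxxxlxxxxlxxlxxxxlxx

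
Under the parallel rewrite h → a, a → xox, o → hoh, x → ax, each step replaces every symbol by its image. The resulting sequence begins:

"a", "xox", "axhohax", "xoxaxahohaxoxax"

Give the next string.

axhohaxxoxaxxoxahohaxoxaxhohaxxoxax

Applying the rule to each of the 15 symbols of xoxaxahohaxoxax gives the pieces ax hoh ax xox ax xox a hoh a xox ax hoh ax xox ax, which concatenate to the answer.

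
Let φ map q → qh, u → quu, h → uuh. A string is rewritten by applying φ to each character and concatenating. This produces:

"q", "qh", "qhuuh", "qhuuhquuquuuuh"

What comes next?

Applying the rule to each of the 14 symbols of qhuuhquuquuuuh gives the pieces qh uuh quu quu uuh qh quu quu qh quu quu quu quu uuh, which concatenate to the answer.

qhuuhquuquuuuhqhquuquuqhquuquuquuquuuuh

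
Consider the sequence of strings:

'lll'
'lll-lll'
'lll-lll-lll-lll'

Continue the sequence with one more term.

lll-lll-lll-lll-lll-lll-lll-lll

Each string is two copies of the previous one joined by '-'.
So the next term is two copies of lll-lll-lll-lll with '-' between the halves.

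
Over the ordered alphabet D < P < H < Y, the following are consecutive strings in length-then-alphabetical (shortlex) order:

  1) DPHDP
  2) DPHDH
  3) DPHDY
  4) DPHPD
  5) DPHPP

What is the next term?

Find the rightmost character of DPHPP below Y, bump it to the next letter, and reset everything to its right to D.

DPHPH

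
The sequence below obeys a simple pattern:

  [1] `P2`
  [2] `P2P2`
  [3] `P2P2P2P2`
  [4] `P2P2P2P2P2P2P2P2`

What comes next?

P2P2P2P2P2P2P2P2P2P2P2P2P2P2P2P2

Each string is two copies of the previous one concatenated.
One more doubling of P2P2P2P2P2P2P2P2 gives the answer.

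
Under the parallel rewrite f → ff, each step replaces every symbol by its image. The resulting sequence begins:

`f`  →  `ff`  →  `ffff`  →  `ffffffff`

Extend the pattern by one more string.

Apply φ to ffffffff symbol by symbol: f→ff, f→ff, f→ff, f→ff, f→ff, f→ff, f→ff, f→ff; joined: ff ff ff ff ff ff ff ff.

ffffffffffffffff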